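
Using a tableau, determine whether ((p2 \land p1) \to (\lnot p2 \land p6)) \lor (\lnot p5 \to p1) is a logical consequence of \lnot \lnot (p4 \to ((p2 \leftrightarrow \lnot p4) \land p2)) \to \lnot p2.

Yes

Initial set: {(\lnot \lnot (p4 \to ((p2 \leftrightarrow \lnot p4) \land p2)) \to \lnot p2); \lnot (((p2 \land p1) \to (\lnot p2 \land p6)) \lor (\lnot p5 \to p1))}.
\lnot (((p2 \land p1) \to (\lnot p2 \land p6)) \lor (\lnot p5 \to p1)): α-rule — add \lnot ((p2 \land p1) \to (\lnot p2 \land p6)), \lnot (\lnot p5 \to p1).
\lnot ((p2 \land p1) \to (\lnot p2 \land p6)): α-rule — add (p2 \land p1), \lnot (\lnot p2 \land p6).
\lnot (\lnot p5 \to p1): α-rule — add \lnot p5, \lnot p1.
(p2 \land p1): α-rule — add p2, p1.
× closes — contains both p1 and \lnot p1.
All 1 branch closes.
Every branch closed, so the premises entail the conclusion.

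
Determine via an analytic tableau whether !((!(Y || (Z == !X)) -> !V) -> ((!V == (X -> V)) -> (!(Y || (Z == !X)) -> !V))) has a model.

Unsatisfiable

Initial set: {T !((!(Y || (Z == !X)) -> !V) -> ((!V == (X -> V)) -> (!(Y || (Z == !X)) -> !V)))}.
T !((!(Y || (Z == !X)) -> !V) -> ((!V == (X -> V)) -> (!(Y || (Z == !X)) -> !V))): α-rule — add T (!(Y || (Z == !X)) -> !V), F ((!V == (X -> V)) -> (!(Y || (Z == !X)) -> !V)).
F ((!V == (X -> V)) -> (!(Y || (Z == !X)) -> !V)): α-rule — add T (!V == (X -> V)), F (!(Y || (Z == !X)) -> !V).
F (!(Y || (Z == !X)) -> !V): α-rule — add T !(Y || (Z == !X)), F !V.
T !(Y || (Z == !X)): α-rule — add F Y, F (Z == !X).
T (!(Y || (Z == !X)) -> !V): β-rule — branch into F !(Y || (Z == !X))  //  T !V.
  branch 1 (add F !(Y || (Z == !X))):
    T (!V == (X -> V)): β-rule — branch into T !V, T (X -> V)  //  F !V, F (X -> V).
      branch 1.1 (add T !V, T (X -> V)):
        × closes — contains both V and !V.
      branch 1.2 (add F !V, F (X -> V)):
        F (X -> V): α-rule — add T X, F V.
        × closes — contains both V and !V.
  branch 2 (add T !V):
    × closes — contains both V and !V.
All 3 branches close.
Every branch closed; the formula is unsatisfiable.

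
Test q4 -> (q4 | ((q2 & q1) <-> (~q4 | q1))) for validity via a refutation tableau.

Valid

Assume the negation and expand:
Initial set: {~(q4 -> (q4 | ((q2 & q1) <-> (~q4 | q1))))}.
~(q4 -> (q4 | ((q2 & q1) <-> (~q4 | q1)))): α-rule — add q4, ~(q4 | ((q2 & q1) <-> (~q4 | q1))).
~(q4 | ((q2 & q1) <-> (~q4 | q1))): α-rule — add ~q4, ~((q2 & q1) <-> (~q4 | q1)).
× closes — contains both q4 and ~q4.
All 1 branch closes.
Every branch closed, so the negation is unsatisfiable and the formula is valid.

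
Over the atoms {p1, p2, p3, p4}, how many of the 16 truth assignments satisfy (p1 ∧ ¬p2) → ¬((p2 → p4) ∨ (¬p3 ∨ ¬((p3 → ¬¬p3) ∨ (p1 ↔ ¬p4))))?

12

Initial set: {T ((p1 ∧ ¬p2) → ¬((p2 → p4) ∨ (¬p3 ∨ ¬((p3 → ¬¬p3) ∨ (p1 ↔ ¬p4)))))}.
T ((p1 ∧ ¬p2) → ¬((p2 → p4) ∨ (¬p3 ∨ ¬((p3 → ¬¬p3) ∨ (p1 ↔ ¬p4))))): β-rule — branch into F (p1 ∧ ¬p2)  //  T ¬((p2 → p4) ∨ (¬p3 ∨ ¬((p3 → ¬¬p3) ∨ (p1 ↔ ¬p4)))).
  branch 1 (add F (p1 ∧ ¬p2)):
    F (p1 ∧ ¬p2): β-rule — branch into F p1  //  F ¬p2.
      branch 1.1 (add F p1):
        ○ open, literals {p1=0}.
      branch 1.2 (add F ¬p2):
        ○ open, literals {p2=1}.
  branch 2 (add T ¬((p2 → p4) ∨ (¬p3 ∨ ¬((p3 → ¬¬p3) ∨ (p1 ↔ ¬p4))))):
    T ¬((p2 → p4) ∨ (¬p3 ∨ ¬((p3 → ¬¬p3) ∨ (p1 ↔ ¬p4)))): α-rule — add F (p2 → p4), F (¬p3 ∨ ¬((p3 → ¬¬p3) ∨ (p1 ↔ ¬p4))).
    F (p2 → p4): α-rule — add T p2, F p4.
    F (¬p3 ∨ ¬((p3 → ¬¬p3) ∨ (p1 ↔ ¬p4))): α-rule — add F ¬p3, F ¬((p3 → ¬¬p3) ∨ (p1 ↔ ¬p4)).
    F ¬((p3 → ¬¬p3) ∨ (p1 ↔ ¬p4)): β-rule — branch into T (p3 → ¬¬p3)  //  T (p1 ↔ ¬p4).
      branch 2.1 (add T (p3 → ¬¬p3)):
        T (p3 → ¬¬p3): β-rule — branch into F p3  //  T ¬¬p3.
          branch 2.1.1 (add F p3):
            × closes — contains both p3 and ¬p3.
          branch 2.1.2 (add T ¬¬p3):
            T ¬¬p3: drop double negation, giving T p3.
            ○ open, literals {p2=1, p3=1, p4=0}.
      branch 2.2 (add T (p1 ↔ ¬p4)):
        T (p1 ↔ ¬p4): β-rule — branch into T p1, T ¬p4  //  F p1, F ¬p4.
          branch 2.2.1 (add T p1, T ¬p4):
            ○ open, literals {p1=1, p2=1, p3=1, p4=0}.
          branch 2.2.2 (add F p1, F ¬p4):
            × closes — contains both p4 and ¬p4.
2 branches closed, 4 open.
Each open branch fixes some atoms; the unmentioned ones are free. Counting distinct full assignments: branch {p1=0} (p2, p3, p4) contributes 8 new; branch {p2=1} (p1, p3, p4) contributes 4 new; branch {p2=1, p3=1, p4=0} (p1) contributes 0 new; branch {p1=1, p2=1, p3=1, p4=0} (none free) contributes 0 new. Total: 12.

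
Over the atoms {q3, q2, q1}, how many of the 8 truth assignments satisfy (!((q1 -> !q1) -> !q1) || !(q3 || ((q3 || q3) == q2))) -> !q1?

Initial set: {T ((!((q1 -> !q1) -> !q1) || !(q3 || ((q3 || q3) == q2))) -> !q1)}.
T ((!((q1 -> !q1) -> !q1) || !(q3 || ((q3 || q3) == q2))) -> !q1): β-rule — branch into F (!((q1 -> !q1) -> !q1) || !(q3 || ((q3 || q3) == q2)))  //  T !q1.
  branch 1 (add F (!((q1 -> !q1) -> !q1) || !(q3 || ((q3 || q3) == q2)))):
    F (!((q1 -> !q1) -> !q1) || !(q3 || ((q3 || q3) == q2))): α-rule — add F !((q1 -> !q1) -> !q1), F !(q3 || ((q3 || q3) == q2)).
    F !((q1 -> !q1) -> !q1): β-rule — branch into F (q1 -> !q1)  //  T !q1.
      branch 1.1 (add F (q1 -> !q1)):
        F (q1 -> !q1): α-rule — add T q1, F !q1.
        F !(q3 || ((q3 || q3) == q2)): β-rule — branch into T q3  //  T ((q3 || q3) == q2).
          branch 1.1.1 (add T q3):
            ○ open, literals {q1=1, q3=1}.
          branch 1.1.2 (add T ((q3 || q3) == q2)):
            T ((q3 || q3) == q2): β-rule — branch into T (q3 || q3), T q2  //  F (q3 || q3), F q2.
              branch 1.1.2.1 (add T (q3 || q3), T q2):
                T (q3 || q3): β-rule — branch into T q3  //  T q3.
                  branch 1.1.2.1.1 (add T q3):
                    ○ open, literals {q1=1, q2=1, q3=1}.
                  branch 1.1.2.1.2 (add T q3):
                    ○ open, literals {q1=1, q2=1, q3=1}.
              branch 1.1.2.2 (add F (q3 || q3), F q2):
                F (q3 || q3): α-rule — add F q3, F q3.
                ○ open, literals {q1=1, q2=0, q3=0}.
      branch 1.2 (add T !q1):
        F !(q3 || ((q3 || q3) == q2)): β-rule — branch into T q3  //  T ((q3 || q3) == q2).
          branch 1.2.1 (add T q3):
            ○ open, literals {q1=0, q3=1}.
          branch 1.2.2 (add T ((q3 || q3) == q2)):
            T ((q3 || q3) == q2): β-rule — branch into T (q3 || q3), T q2  //  F (q3 || q3), F q2.
              branch 1.2.2.1 (add T (q3 || q3), T q2):
                T (q3 || q3): β-rule — branch into T q3  //  T q3.
                  branch 1.2.2.1.1 (add T q3):
                    ○ open, literals {q1=0, q2=1, q3=1}.
                  branch 1.2.2.1.2 (add T q3):
                    ○ open, literals {q1=0, q2=1, q3=1}.
              branch 1.2.2.2 (add F (q3 || q3), F q2):
                F (q3 || q3): α-rule — add F q3, F q3.
                ○ open, literals {q1=0, q2=0, q3=0}.
  branch 2 (add T !q1):
    ○ open, literals {q1=0}.
0 branches closed, 9 open.
Each open branch fixes some atoms; the unmentioned ones are free. Counting distinct full assignments: branch {q1=1, q3=1} (q2) contributes 2 new; branch {q1=1, q2=1, q3=1} (none free) contributes 0 new; branch {q1=1, q2=1, q3=1} (none free) contributes 0 new; branch {q1=1, q2=0, q3=0} (none free) contributes 1 new; branch {q1=0, q3=1} (q2) contributes 2 new; branch {q1=0, q2=1, q3=1} (none free) contributes 0 new; branch {q1=0, q2=1, q3=1} (none free) contributes 0 new; branch {q1=0, q2=0, q3=0} (none free) contributes 1 new; branch {q1=0} (q3, q2) contributes 1 new. Total: 7.

7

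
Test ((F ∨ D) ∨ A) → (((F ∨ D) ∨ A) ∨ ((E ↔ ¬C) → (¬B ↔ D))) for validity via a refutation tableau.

Valid

Assume the negation and expand:
Initial set: {F (((F ∨ D) ∨ A) → (((F ∨ D) ∨ A) ∨ ((E ↔ ¬C) → (¬B ↔ D))))}.
F (((F ∨ D) ∨ A) → (((F ∨ D) ∨ A) ∨ ((E ↔ ¬C) → (¬B ↔ D)))): α-rule — add T ((F ∨ D) ∨ A), F (((F ∨ D) ∨ A) ∨ ((E ↔ ¬C) → (¬B ↔ D))).
F (((F ∨ D) ∨ A) ∨ ((E ↔ ¬C) → (¬B ↔ D))): α-rule — add F ((F ∨ D) ∨ A), F ((E ↔ ¬C) → (¬B ↔ D)).
F ((F ∨ D) ∨ A): α-rule — add F (F ∨ D), F A.
F ((E ↔ ¬C) → (¬B ↔ D)): α-rule — add T (E ↔ ¬C), F (¬B ↔ D).
F (F ∨ D): α-rule — add F F, F D.
T ((F ∨ D) ∨ A): β-rule — branch into T (F ∨ D)  //  T A.
  branch 1 (add T (F ∨ D)):
    T (E ↔ ¬C): β-rule — branch into T E, T ¬C  //  F E, F ¬C.
      branch 1.1 (add T E, T ¬C):
        F (¬B ↔ D): β-rule — branch into T ¬B, F D  //  F ¬B, T D.
          branch 1.1.1 (add T ¬B, F D):
            T (F ∨ D): β-rule — branch into T F  //  T D.
              branch 1.1.1.1 (add T F):
                × closes — contains both F and ¬F.
              branch 1.1.1.2 (add T D):
                × closes — contains both D and ¬D.
          branch 1.1.2 (add F ¬B, T D):
            × closes — contains both D and ¬D.
      branch 1.2 (add F E, F ¬C):
        F (¬B ↔ D): β-rule — branch into T ¬B, F D  //  F ¬B, T D.
          branch 1.2.1 (add T ¬B, F D):
            T (F ∨ D): β-rule — branch into T F  //  T D.
              branch 1.2.1.1 (add T F):
                × closes — contains both F and ¬F.
              branch 1.2.1.2 (add T D):
                × closes — contains both D and ¬D.
          branch 1.2.2 (add F ¬B, T D):
            × closes — contains both D and ¬D.
  branch 2 (add T A):
    × closes — contains both A and ¬A.
All 7 branches close.
Every branch closed, so the negation is unsatisfiable and the formula is valid.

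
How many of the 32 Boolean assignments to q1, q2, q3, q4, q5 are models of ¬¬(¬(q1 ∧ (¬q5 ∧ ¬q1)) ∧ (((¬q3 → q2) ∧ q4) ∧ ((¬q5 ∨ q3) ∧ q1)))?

5

Initial set: {¬¬(¬(q1 ∧ (¬q5 ∧ ¬q1)) ∧ (((¬q3 → q2) ∧ q4) ∧ ((¬q5 ∨ q3) ∧ q1)))}.
¬¬(¬(q1 ∧ (¬q5 ∧ ¬q1)) ∧ (((¬q3 → q2) ∧ q4) ∧ ((¬q5 ∨ q3) ∧ q1))): drop double negation, giving (¬(q1 ∧ (¬q5 ∧ ¬q1)) ∧ (((¬q3 → q2) ∧ q4) ∧ ((¬q5 ∨ q3) ∧ q1))).
(¬(q1 ∧ (¬q5 ∧ ¬q1)) ∧ (((¬q3 → q2) ∧ q4) ∧ ((¬q5 ∨ q3) ∧ q1))): α-rule — add ¬(q1 ∧ (¬q5 ∧ ¬q1)), (((¬q3 → q2) ∧ q4) ∧ ((¬q5 ∨ q3) ∧ q1)).
(((¬q3 → q2) ∧ q4) ∧ ((¬q5 ∨ q3) ∧ q1)): α-rule — add ((¬q3 → q2) ∧ q4), ((¬q5 ∨ q3) ∧ q1).
((¬q3 → q2) ∧ q4): α-rule — add (¬q3 → q2), q4.
((¬q5 ∨ q3) ∧ q1): α-rule — add (¬q5 ∨ q3), q1.
¬(q1 ∧ (¬q5 ∧ ¬q1)): β-rule — branch into ¬q1  //  ¬(¬q5 ∧ ¬q1).
  branch 1 (add ¬q1):
    × closes — contains both q1 and ¬q1.
  branch 2 (add ¬(¬q5 ∧ ¬q1)):
    (¬q3 → q2): β-rule — branch into ¬¬q3  //  q2.
      branch 2.1 (add ¬¬q3):
        (¬q5 ∨ q3): β-rule — branch into ¬q5  //  q3.
          branch 2.1.1 (add ¬q5):
            ¬(¬q5 ∧ ¬q1): β-rule — branch into ¬¬q5  //  ¬¬q1.
              branch 2.1.1.1 (add ¬¬q5):
                × closes — contains both q5 and ¬q5.
              branch 2.1.1.2 (add ¬¬q1):
                ○ open, literals {q1=T, q3=T, q4=T, q5=F}.
          branch 2.1.2 (add q3):
            ¬(¬q5 ∧ ¬q1): β-rule — branch into ¬¬q5  //  ¬¬q1.
              branch 2.1.2.1 (add ¬¬q5):
                ○ open, literals {q1=T, q3=T, q4=T, q5=T}.
              branch 2.1.2.2 (add ¬¬q1):
                ○ open, literals {q1=T, q3=T, q4=T}.
      branch 2.2 (add q2):
        (¬q5 ∨ q3): β-rule — branch into ¬q5  //  q3.
          branch 2.2.1 (add ¬q5):
            ¬(¬q5 ∧ ¬q1): β-rule — branch into ¬¬q5  //  ¬¬q1.
              branch 2.2.1.1 (add ¬¬q5):
                × closes — contains both q5 and ¬q5.
              branch 2.2.1.2 (add ¬¬q1):
                ○ open, literals {q1=T, q2=T, q4=T, q5=F}.
          branch 2.2.2 (add q3):
            ¬(¬q5 ∧ ¬q1): β-rule — branch into ¬¬q5  //  ¬¬q1.
              branch 2.2.2.1 (add ¬¬q5):
                ○ open, literals {q1=T, q2=T, q3=T, q4=T, q5=T}.
              branch 2.2.2.2 (add ¬¬q1):
                ○ open, literals {q1=T, q2=T, q3=T, q4=T}.
3 branches closed, 6 open.
Each open branch fixes some atoms; the unmentioned ones are free. Counting distinct full assignments: branch {q1=T, q3=T, q4=T, q5=F} (q2) contributes 2 new; branch {q1=T, q3=T, q4=T, q5=T} (q2) contributes 2 new; branch {q1=T, q3=T, q4=T} (q2, q5) contributes 0 new; branch {q1=T, q2=T, q4=T, q5=F} (q3) contributes 1 new; branch {q1=T, q2=T, q3=T, q4=T, q5=T} (none free) contributes 0 new; branch {q1=T, q2=T, q3=T, q4=T} (q5) contributes 0 new. Total: 5.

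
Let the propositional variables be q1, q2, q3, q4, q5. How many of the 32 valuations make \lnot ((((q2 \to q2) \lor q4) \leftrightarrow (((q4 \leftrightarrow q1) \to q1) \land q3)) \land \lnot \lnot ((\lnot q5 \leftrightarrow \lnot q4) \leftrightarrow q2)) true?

26

Initial set: {\lnot ((((q2 \to q2) \lor q4) \leftrightarrow (((q4 \leftrightarrow q1) \to q1) \land q3)) \land \lnot \lnot ((\lnot q5 \leftrightarrow \lnot q4) \leftrightarrow q2))}.
\lnot ((((q2 \to q2) \lor q4) \leftrightarrow (((q4 \leftrightarrow q1) \to q1) \land q3)) \land \lnot \lnot ((\lnot q5 \leftrightarrow \lnot q4) \leftrightarrow q2)): β-rule — branch into \lnot (((q2 \to q2) \lor q4) \leftrightarrow (((q4 \leftrightarrow q1) \to q1) \land q3))  //  \lnot \lnot \lnot ((\lnot q5 \leftrightarrow \lnot q4) \leftrightarrow q2).
  branch 1 (add \lnot (((q2 \to q2) \lor q4) \leftrightarrow (((q4 \leftrightarrow q1) \to q1) \land q3))):
    \lnot (((q2 \to q2) \lor q4) \leftrightarrow (((q4 \leftrightarrow q1) \to q1) \land q3)): β-rule — branch into ((q2 \to q2) \lor q4), \lnot (((q4 \leftrightarrow q1) \to q1) \land q3)  //  \lnot ((q2 \to q2) \lor q4), (((q4 \leftrightarrow q1) \to q1) \land q3).
      branch 1.1 (add ((q2 \to q2) \lor q4), \lnot (((q4 \leftrightarrow q1) \to q1) \land q3)):
        ((q2 \to q2) \lor q4): β-rule — branch into (q2 \to q2)  //  q4.
          branch 1.1.1 (add (q2 \to q2)):
            \lnot (((q4 \leftrightarrow q1) \to q1) \land q3): β-rule — branch into \lnot ((q4 \leftrightarrow q1) \to q1)  //  \lnot q3.
              branch 1.1.1.1 (add \lnot ((q4 \leftrightarrow q1) \to q1)):
                \lnot ((q4 \leftrightarrow q1) \to q1): α-rule — add (q4 \leftrightarrow q1), \lnot q1.
                (q2 \to q2): β-rule — branch into \lnot q2  //  q2.
                  branch 1.1.1.1.1 (add \lnot q2):
                    (q4 \leftrightarrow q1): β-rule — branch into q4, q1  //  \lnot q4, \lnot q1.
                      branch 1.1.1.1.1.1 (add q4, q1):
                        × closes — contains both q1 and \lnot q1.
                      branch 1.1.1.1.1.2 (add \lnot q4, \lnot q1):
                        ○ open, literals {q1=F, q2=F, q4=F}.
                  branch 1.1.1.1.2 (add q2):
                    (q4 \leftrightarrow q1): β-rule — branch into q4, q1  //  \lnot q4, \lnot q1.
                      branch 1.1.1.1.2.1 (add q4, q1):
                        × closes — contains both q1 and \lnot q1.
                      branch 1.1.1.1.2.2 (add \lnot q4, \lnot q1):
                        ○ open, literals {q1=F, q2=T, q4=F}.
              branch 1.1.1.2 (add \lnot q3):
                (q2 \to q2): β-rule — branch into \lnot q2  //  q2.
                  branch 1.1.1.2.1 (add \lnot q2):
                    ○ open, literals {q2=F, q3=F}.
                  branch 1.1.1.2.2 (add q2):
                    ○ open, literals {q2=T, q3=F}.
          branch 1.1.2 (add q4):
            \lnot (((q4 \leftrightarrow q1) \to q1) \land q3): β-rule — branch into \lnot ((q4 \leftrightarrow q1) \to q1)  //  \lnot q3.
              branch 1.1.2.1 (add \lnot ((q4 \leftrightarrow q1) \to q1)):
                \lnot ((q4 \leftrightarrow q1) \to q1): α-rule — add (q4 \leftrightarrow q1), \lnot q1.
                (q4 \leftrightarrow q1): β-rule — branch into q4, q1  //  \lnot q4, \lnot q1.
                  branch 1.1.2.1.1 (add q4, q1):
                    × closes — contains both q1 and \lnot q1.
                  branch 1.1.2.1.2 (add \lnot q4, \lnot q1):
                    × closes — contains both q4 and \lnot q4.
              branch 1.1.2.2 (add \lnot q3):
                ○ open, literals {q3=F, q4=T}.
      branch 1.2 (add \lnot ((q2 \to q2) \lor q4), (((q4 \leftrightarrow q1) \to q1) \land q3)):
        \lnot ((q2 \to q2) \lor q4): α-rule — add \lnot (q2 \to q2), \lnot q4.
        (((q4 \leftrightarrow q1) \to q1) \land q3): α-rule — add ((q4 \leftrightarrow q1) \to q1), q3.
        \lnot (q2 \to q2): α-rule — add q2, \lnot q2.
        × closes — contains both q2 and \lnot q2.
  branch 2 (add \lnot \lnot \lnot ((\lnot q5 \leftrightarrow \lnot q4) \leftrightarrow q2)):
    \lnot \lnot \lnot ((\lnot q5 \leftrightarrow \lnot q4) \leftrightarrow q2): drop double negation, giving \lnot ((\lnot q5 \leftrightarrow \lnot q4) \leftrightarrow q2).
    \lnot ((\lnot q5 \leftrightarrow \lnot q4) \leftrightarrow q2): β-rule — branch into (\lnot q5 \leftrightarrow \lnot q4), \lnot q2  //  \lnot (\lnot q5 \leftrightarrow \lnot q4), q2.
      branch 2.1 (add (\lnot q5 \leftrightarrow \lnot q4), \lnot q2):
        (\lnot q5 \leftrightarrow \lnot q4): β-rule — branch into \lnot q5, \lnot q4  //  \lnot \lnot q5, \lnot \lnot q4.
          branch 2.1.1 (add \lnot q5, \lnot q4):
            ○ open, literals {q2=F, q4=F, q5=F}.
          branch 2.1.2 (add \lnot \lnot q5, \lnot \lnot q4):
            ○ open, literals {q2=F, q4=T, q5=T}.
      branch 2.2 (add \lnot (\lnot q5 \leftrightarrow \lnot q4), q2):
        \lnot (\lnot q5 \leftrightarrow \lnot q4): β-rule — branch into \lnot q5, \lnot \lnot q4  //  \lnot \lnot q5, \lnot q4.
          branch 2.2.1 (add \lnot q5, \lnot \lnot q4):
            ○ open, literals {q2=T, q4=T, q5=F}.
          branch 2.2.2 (add \lnot \lnot q5, \lnot q4):
            ○ open, literals {q2=T, q4=F, q5=T}.
5 branches closed, 9 open.
Each open branch fixes some atoms; the unmentioned ones are free. Counting distinct full assignments: branch {q1=F, q2=F, q4=F} (q3, q5) contributes 4 new; branch {q1=F, q2=T, q4=F} (q3, q5) contributes 4 new; branch {q2=F, q3=F} (q1, q4, q5) contributes 6 new; branch {q2=T, q3=F} (q1, q4, q5) contributes 6 new; branch {q3=F, q4=T} (q1, q2, q5) contributes 0 new; branch {q2=F, q4=F, q5=F} (q1, q3) contributes 1 new; branch {q2=F, q4=T, q5=T} (q1, q3) contributes 2 new; branch {q2=T, q4=T, q5=F} (q1, q3) contributes 2 new; branch {q2=T, q4=F, q5=T} (q1, q3) contributes 1 new. Total: 26.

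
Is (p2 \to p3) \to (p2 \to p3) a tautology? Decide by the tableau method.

Assume the negation and expand:
Initial set: {\lnot ((p2 \to p3) \to (p2 \to p3))}.
\lnot ((p2 \to p3) \to (p2 \to p3)): α-rule — add (p2 \to p3), \lnot (p2 \to p3).
\lnot (p2 \to p3): α-rule — add p2, \lnot p3.
(p2 \to p3): β-rule — branch into \lnot p2  //  p3.
  branch 1 (add \lnot p2):
    × closes — contains both p2 and \lnot p2.
  branch 2 (add p3):
    × closes — contains both p3 and \lnot p3.
All 2 branches close.
Every branch closed, so the negation is unsatisfiable and the formula is valid.

Valid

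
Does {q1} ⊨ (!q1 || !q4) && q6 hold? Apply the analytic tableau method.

No

Initial set: {q1; !((!q1 || !q4) && q6)}.
!((!q1 || !q4) && q6): β-rule — branch into !(!q1 || !q4)  //  !q6.
  branch 1 (add !(!q1 || !q4)):
    !(!q1 || !q4): α-rule — add !!q1, !!q4.
    ○ open, literals {q1=true, q4=true}.
  branch 2 (add !q6):
    ○ open, literals {q1=true, q6=false}.
0 branches closed, 2 open.
An open branch gives a countermodel: q1=true, q4=true (unmentioned atoms arbitrary); the premises hold there but the conclusion fails.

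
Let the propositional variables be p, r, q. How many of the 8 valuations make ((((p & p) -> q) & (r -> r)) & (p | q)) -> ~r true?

6

Initial set: {(((((p & p) -> q) & (r -> r)) & (p | q)) -> ~r)}.
(((((p & p) -> q) & (r -> r)) & (p | q)) -> ~r): β-rule — branch into ~((((p & p) -> q) & (r -> r)) & (p | q))  //  ~r.
  branch 1 (add ~((((p & p) -> q) & (r -> r)) & (p | q))):
    ~((((p & p) -> q) & (r -> r)) & (p | q)): β-rule — branch into ~(((p & p) -> q) & (r -> r))  //  ~(p | q).
      branch 1.1 (add ~(((p & p) -> q) & (r -> r))):
        ~(((p & p) -> q) & (r -> r)): β-rule — branch into ~((p & p) -> q)  //  ~(r -> r).
          branch 1.1.1 (add ~((p & p) -> q)):
            ~((p & p) -> q): α-rule — add (p & p), ~q.
            (p & p): α-rule — add p, p.
            ○ open, literals {p=true, q=false}.
          branch 1.1.2 (add ~(r -> r)):
            ~(r -> r): α-rule — add r, ~r.
            × closes — contains both r and ~r.
      branch 1.2 (add ~(p | q)):
        ~(p | q): α-rule — add ~p, ~q.
        ○ open, literals {p=false, q=false}.
  branch 2 (add ~r):
    ○ open, literals {r=false}.
1 branch closed, 3 open.
Each open branch fixes some atoms; the unmentioned ones are free. Counting distinct full assignments: branch {p=true, q=false} (r) contributes 2 new; branch {p=false, q=false} (r) contributes 2 new; branch {r=false} (p, q) contributes 2 new. Total: 6.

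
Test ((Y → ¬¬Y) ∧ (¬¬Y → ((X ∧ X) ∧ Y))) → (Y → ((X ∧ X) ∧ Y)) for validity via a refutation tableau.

Valid

Assume the negation and expand:
Initial set: {F (((Y → ¬¬Y) ∧ (¬¬Y → ((X ∧ X) ∧ Y))) → (Y → ((X ∧ X) ∧ Y)))}.
F (((Y → ¬¬Y) ∧ (¬¬Y → ((X ∧ X) ∧ Y))) → (Y → ((X ∧ X) ∧ Y))): α-rule — add T ((Y → ¬¬Y) ∧ (¬¬Y → ((X ∧ X) ∧ Y))), F (Y → ((X ∧ X) ∧ Y)).
T ((Y → ¬¬Y) ∧ (¬¬Y → ((X ∧ X) ∧ Y))): α-rule — add T (Y → ¬¬Y), T (¬¬Y → ((X ∧ X) ∧ Y)).
F (Y → ((X ∧ X) ∧ Y)): α-rule — add T Y, F ((X ∧ X) ∧ Y).
T (Y → ¬¬Y): β-rule — branch into F Y  //  T ¬¬Y.
  branch 1 (add F Y):
    × closes — contains both Y and ¬Y.
  branch 2 (add T ¬¬Y):
    T ¬¬Y: drop double negation, giving T Y.
    T (¬¬Y → ((X ∧ X) ∧ Y)): β-rule — branch into F ¬¬Y  //  T ((X ∧ X) ∧ Y).
      branch 2.1 (add F ¬¬Y):
        F ¬¬Y: drop double negation, giving F Y.
        × closes — contains both Y and ¬Y.
      branch 2.2 (add T ((X ∧ X) ∧ Y)):
        T ((X ∧ X) ∧ Y): α-rule — add T (X ∧ X), T Y.
        T (X ∧ X): α-rule — add T X, T X.
        F ((X ∧ X) ∧ Y): β-rule — branch into F (X ∧ X)  //  F Y.
          branch 2.2.1 (add F (X ∧ X)):
            F (X ∧ X): β-rule — branch into F X  //  F X.
              branch 2.2.1.1 (add F X):
                × closes — contains both X and ¬X.
              branch 2.2.1.2 (add F X):
                × closes — contains both X and ¬X.
          branch 2.2.2 (add F Y):
            × closes — contains both Y and ¬Y.
All 5 branches close.
Every branch closed, so the negation is unsatisfiable and the formula is valid.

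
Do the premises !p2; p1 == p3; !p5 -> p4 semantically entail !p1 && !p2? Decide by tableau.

No

Initial set: {!p2; (p1 == p3); (!p5 -> p4); !(!p1 && !p2)}.
(p1 == p3): β-rule — branch into p1, p3  //  !p1, !p3.
  branch 1 (add p1, p3):
    (!p5 -> p4): β-rule — branch into !!p5  //  p4.
      branch 1.1 (add !!p5):
        !(!p1 && !p2): β-rule — branch into !!p1  //  !!p2.
          branch 1.1.1 (add !!p1):
            ○ open, literals {p1=true, p2=false, p3=true, p5=true}.
          branch 1.1.2 (add !!p2):
            × closes — contains both p2 and !p2.
      branch 1.2 (add p4):
        !(!p1 && !p2): β-rule — branch into !!p1  //  !!p2.
          branch 1.2.1 (add !!p1):
            ○ open, literals {p1=true, p2=false, p3=true, p4=true}.
          branch 1.2.2 (add !!p2):
            × closes — contains both p2 and !p2.
  branch 2 (add !p1, !p3):
    (!p5 -> p4): β-rule — branch into !!p5  //  p4.
      branch 2.1 (add !!p5):
        !(!p1 && !p2): β-rule — branch into !!p1  //  !!p2.
          branch 2.1.1 (add !!p1):
            × closes — contains both p1 and !p1.
          branch 2.1.2 (add !!p2):
            × closes — contains both p2 and !p2.
      branch 2.2 (add p4):
        !(!p1 && !p2): β-rule — branch into !!p1  //  !!p2.
          branch 2.2.1 (add !!p1):
            × closes — contains both p1 and !p1.
          branch 2.2.2 (add !!p2):
            × closes — contains both p2 and !p2.
6 branches closed, 2 open.
An open branch gives a countermodel: p1=true, p2=false, p3=true, p5=true (unmentioned atoms arbitrary); the premises hold there but the conclusion fails.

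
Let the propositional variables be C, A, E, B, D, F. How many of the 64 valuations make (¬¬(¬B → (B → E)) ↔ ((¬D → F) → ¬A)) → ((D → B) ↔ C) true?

Initial set: {((¬¬(¬B → (B → E)) ↔ ((¬D → F) → ¬A)) → ((D → B) ↔ C))}.
((¬¬(¬B → (B → E)) ↔ ((¬D → F) → ¬A)) → ((D → B) ↔ C)): β-rule — branch into ¬(¬¬(¬B → (B → E)) ↔ ((¬D → F) → ¬A))  //  ((D → B) ↔ C).
  branch 1 (add ¬(¬¬(¬B → (B → E)) ↔ ((¬D → F) → ¬A))):
    ¬(¬¬(¬B → (B → E)) ↔ ((¬D → F) → ¬A)): β-rule — branch into ¬¬(¬B → (B → E)), ¬((¬D → F) → ¬A)  //  ¬¬¬(¬B → (B → E)), ((¬D → F) → ¬A).
      branch 1.1 (add ¬¬(¬B → (B → E)), ¬((¬D → F) → ¬A)):
        ¬¬(¬B → (B → E)): drop double negation, giving (¬B → (B → E)).
        ¬((¬D → F) → ¬A): α-rule — add (¬D → F), ¬¬A.
        (¬B → (B → E)): β-rule — branch into ¬¬B  //  (B → E).
          branch 1.1.1 (add ¬¬B):
            (¬D → F): β-rule — branch into ¬¬D  //  F.
              branch 1.1.1.1 (add ¬¬D):
                ○ open, literals {A=T, B=T, D=T}.
              branch 1.1.1.2 (add F):
                ○ open, literals {A=T, B=T, F=T}.
          branch 1.1.2 (add (B → E)):
            (¬D → F): β-rule — branch into ¬¬D  //  F.
              branch 1.1.2.1 (add ¬¬D):
                (B → E): β-rule — branch into ¬B  //  E.
                  branch 1.1.2.1.1 (add ¬B):
                    ○ open, literals {A=T, B=F, D=T}.
                  branch 1.1.2.1.2 (add E):
                    ○ open, literals {A=T, D=T, E=T}.
              branch 1.1.2.2 (add F):
                (B → E): β-rule — branch into ¬B  //  E.
                  branch 1.1.2.2.1 (add ¬B):
                    ○ open, literals {A=T, B=F, F=T}.
                  branch 1.1.2.2.2 (add E):
                    ○ open, literals {A=T, E=T, F=T}.
      branch 1.2 (add ¬¬¬(¬B → (B → E)), ((¬D → F) → ¬A)):
        ¬¬¬(¬B → (B → E)): drop double negation, giving ¬(¬B → (B → E)).
        ¬(¬B → (B → E)): α-rule — add ¬B, ¬(B → E).
        ¬(B → E): α-rule — add B, ¬E.
        × closes — contains both B and ¬B.
  branch 2 (add ((D → B) ↔ C)):
    ((D → B) ↔ C): β-rule — branch into (D → B), C  //  ¬(D → B), ¬C.
      branch 2.1 (add (D → B), C):
        (D → B): β-rule — branch into ¬D  //  B.
          branch 2.1.1 (add ¬D):
            ○ open, literals {C=T, D=F}.
          branch 2.1.2 (add B):
            ○ open, literals {B=T, C=T}.
      branch 2.2 (add ¬(D → B), ¬C):
        ¬(D → B): α-rule — add D, ¬B.
        ○ open, literals {B=F, C=F, D=T}.
1 branch closed, 9 open.
Each open branch fixes some atoms; the unmentioned ones are free. Counting distinct full assignments: branch {A=T, B=T, D=T} (C, E, F) contributes 8 new; branch {A=T, B=T, F=T} (C, E, D) contributes 4 new; branch {A=T, B=F, D=T} (C, E, F) contributes 8 new; branch {A=T, D=T, E=T} (C, B, F) contributes 0 new; branch {A=T, B=F, F=T} (C, E, D) contributes 4 new; branch {A=T, E=T, F=T} (C, B, D) contributes 0 new; branch {C=T, D=F} (A, E, B, F) contributes 12 new; branch {B=T, C=T} (A, E, D, F) contributes 4 new; branch {B=F, C=F, D=T} (A, E, F) contributes 4 new. Total: 44.

44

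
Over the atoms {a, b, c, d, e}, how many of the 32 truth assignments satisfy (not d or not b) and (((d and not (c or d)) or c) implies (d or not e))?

20

Initial set: {((not d or not b) and (((d and not (c or d)) or c) implies (d or not e)))}.
((not d or not b) and (((d and not (c or d)) or c) implies (d or not e))): α-rule — add (not d or not b), (((d and not (c or d)) or c) implies (d or not e)).
(not d or not b): β-rule — branch into not d  //  not b.
  branch 1 (add not d):
    (((d and not (c or d)) or c) implies (d or not e)): β-rule — branch into not ((d and not (c or d)) or c)  //  (d or not e).
      branch 1.1 (add not ((d and not (c or d)) or c)):
        not ((d and not (c or d)) or c): α-rule — add not (d and not (c or d)), not c.
        not (d and not (c or d)): β-rule — branch into not d  //  not not (c or d).
          branch 1.1.1 (add not d):
            ○ open, literals {c=F, d=F}.
          branch 1.1.2 (add not not (c or d)):
            not not (c or d): β-rule — branch into c  //  d.
              branch 1.1.2.1 (add c):
                × closes — contains both c and not c.
              branch 1.1.2.2 (add d):
                × closes — contains both d and not d.
      branch 1.2 (add (d or not e)):
        (d or not e): β-rule — branch into d  //  not e.
          branch 1.2.1 (add d):
            × closes — contains both d and not d.
          branch 1.2.2 (add not e):
            ○ open, literals {d=F, e=F}.
  branch 2 (add not b):
    (((d and not (c or d)) or c) implies (d or not e)): β-rule — branch into not ((d and not (c or d)) or c)  //  (d or not e).
      branch 2.1 (add not ((d and not (c or d)) or c)):
        not ((d and not (c or d)) or c): α-rule — add not (d and not (c or d)), not c.
        not (d and not (c or d)): β-rule — branch into not d  //  not not (c or d).
          branch 2.1.1 (add not d):
            ○ open, literals {b=F, c=F, d=F}.
          branch 2.1.2 (add not not (c or d)):
            not not (c or d): β-rule — branch into c  //  d.
              branch 2.1.2.1 (add c):
                × closes — contains both c and not c.
              branch 2.1.2.2 (add d):
                ○ open, literals {b=F, c=F, d=T}.
      branch 2.2 (add (d or not e)):
        (d or not e): β-rule — branch into d  //  not e.
          branch 2.2.1 (add d):
            ○ open, literals {b=F, d=T}.
          branch 2.2.2 (add not e):
            ○ open, literals {b=F, e=F}.
4 branches closed, 6 open.
Each open branch fixes some atoms; the unmentioned ones are free. Counting distinct full assignments: branch {c=F, d=F} (a, b, e) contributes 8 new; branch {d=F, e=F} (a, b, c) contributes 4 new; branch {b=F, c=F, d=F} (a, e) contributes 0 new; branch {b=F, c=F, d=T} (a, e) contributes 4 new; branch {b=F, d=T} (a, c, e) contributes 4 new; branch {b=F, e=F} (a, c, d) contributes 0 new. Total: 20.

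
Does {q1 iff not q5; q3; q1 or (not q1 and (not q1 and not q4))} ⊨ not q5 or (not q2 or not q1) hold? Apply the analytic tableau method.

Initial set: {(q1 iff not q5); q3; (q1 or (not q1 and (not q1 and not q4))); not (not q5 or (not q2 or not q1))}.
not (not q5 or (not q2 or not q1)): α-rule — add not not q5, not (not q2 or not q1).
not (not q2 or not q1): α-rule — add not not q2, not not q1.
(q1 iff not q5): β-rule — branch into q1, not q5  //  not q1, not not q5.
  branch 1 (add q1, not q5):
    × closes — contains both q5 and not q5.
  branch 2 (add not q1, not not q5):
    × closes — contains both q1 and not q1.
All 2 branches close.
Every branch closed, so the premises entail the conclusion.

Yes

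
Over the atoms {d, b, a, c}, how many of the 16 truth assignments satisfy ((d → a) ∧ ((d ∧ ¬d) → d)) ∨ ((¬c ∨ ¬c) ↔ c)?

Initial set: {T (((d → a) ∧ ((d ∧ ¬d) → d)) ∨ ((¬c ∨ ¬c) ↔ c))}.
T (((d → a) ∧ ((d ∧ ¬d) → d)) ∨ ((¬c ∨ ¬c) ↔ c)): β-rule — branch into T ((d → a) ∧ ((d ∧ ¬d) → d))  //  T ((¬c ∨ ¬c) ↔ c).
  branch 1 (add T ((d → a) ∧ ((d ∧ ¬d) → d))):
    T ((d → a) ∧ ((d ∧ ¬d) → d)): α-rule — add T (d → a), T ((d ∧ ¬d) → d).
    T (d → a): β-rule — branch into F d  //  T a.
      branch 1.1 (add F d):
        T ((d ∧ ¬d) → d): β-rule — branch into F (d ∧ ¬d)  //  T d.
          branch 1.1.1 (add F (d ∧ ¬d)):
            F (d ∧ ¬d): β-rule — branch into F d  //  F ¬d.
              branch 1.1.1.1 (add F d):
                ○ open, literals {d=0}.
              branch 1.1.1.2 (add F ¬d):
                × closes — contains both d and ¬d.
          branch 1.1.2 (add T d):
            × closes — contains both d and ¬d.
      branch 1.2 (add T a):
        T ((d ∧ ¬d) → d): β-rule — branch into F (d ∧ ¬d)  //  T d.
          branch 1.2.1 (add F (d ∧ ¬d)):
            F (d ∧ ¬d): β-rule — branch into F d  //  F ¬d.
              branch 1.2.1.1 (add F d):
                ○ open, literals {a=1, d=0}.
              branch 1.2.1.2 (add F ¬d):
                ○ open, literals {a=1, d=1}.
          branch 1.2.2 (add T d):
            ○ open, literals {a=1, d=1}.
  branch 2 (add T ((¬c ∨ ¬c) ↔ c)):
    T ((¬c ∨ ¬c) ↔ c): β-rule — branch into T (¬c ∨ ¬c), T c  //  F (¬c ∨ ¬c), F c.
      branch 2.1 (add T (¬c ∨ ¬c), T c):
        T (¬c ∨ ¬c): β-rule — branch into T ¬c  //  T ¬c.
          branch 2.1.1 (add T ¬c):
            × closes — contains both c and ¬c.
          branch 2.1.2 (add T ¬c):
            × closes — contains both c and ¬c.
      branch 2.2 (add F (¬c ∨ ¬c), F c):
        F (¬c ∨ ¬c): α-rule — add F ¬c, F ¬c.
        × closes — contains both c and ¬c.
5 branches closed, 4 open.
Each open branch fixes some atoms; the unmentioned ones are free. Counting distinct full assignments: branch {d=0} (b, a, c) contributes 8 new; branch {a=1, d=0} (b, c) contributes 0 new; branch {a=1, d=1} (b, c) contributes 4 new; branch {a=1, d=1} (b, c) contributes 0 new. Total: 12.

12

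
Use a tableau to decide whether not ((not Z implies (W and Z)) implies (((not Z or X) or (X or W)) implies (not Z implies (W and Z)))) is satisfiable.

Unsatisfiable

Initial set: {not ((not Z implies (W and Z)) implies (((not Z or X) or (X or W)) implies (not Z implies (W and Z))))}.
not ((not Z implies (W and Z)) implies (((not Z or X) or (X or W)) implies (not Z implies (W and Z)))): α-rule — add (not Z implies (W and Z)), not (((not Z or X) or (X or W)) implies (not Z implies (W and Z))).
not (((not Z or X) or (X or W)) implies (not Z implies (W and Z))): α-rule — add ((not Z or X) or (X or W)), not (not Z implies (W and Z)).
not (not Z implies (W and Z)): α-rule — add not Z, not (W and Z).
(not Z implies (W and Z)): β-rule — branch into not not Z  //  (W and Z).
  branch 1 (add not not Z):
    × closes — contains both Z and not Z.
  branch 2 (add (W and Z)):
    (W and Z): α-rule — add W, Z.
    × closes — contains both Z and not Z.
All 2 branches close.
Every branch closed; the formula is unsatisfiable.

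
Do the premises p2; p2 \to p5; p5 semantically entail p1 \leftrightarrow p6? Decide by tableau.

No

Initial set: {p2; (p2 \to p5); p5; \lnot (p1 \leftrightarrow p6)}.
(p2 \to p5): β-rule — branch into \lnot p2  //  p5.
  branch 1 (add \lnot p2):
    × closes — contains both p2 and \lnot p2.
  branch 2 (add p5):
    \lnot (p1 \leftrightarrow p6): β-rule — branch into p1, \lnot p6  //  \lnot p1, p6.
      branch 2.1 (add p1, \lnot p6):
        ○ open, literals {p1=1, p2=1, p5=1, p6=0}.
      branch 2.2 (add \lnot p1, p6):
        ○ open, literals {p1=0, p2=1, p5=1, p6=1}.
1 branch closed, 2 open.
An open branch gives a countermodel: p1=1, p2=1, p5=1, p6=0 (unmentioned atoms arbitrary); the premises hold there but the conclusion fails.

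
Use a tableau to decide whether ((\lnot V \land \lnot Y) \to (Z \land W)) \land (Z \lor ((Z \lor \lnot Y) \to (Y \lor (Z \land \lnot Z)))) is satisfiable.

Initial set: {(((\lnot V \land \lnot Y) \to (Z \land W)) \land (Z \lor ((Z \lor \lnot Y) \to (Y \lor (Z \land \lnot Z)))))}.
(((\lnot V \land \lnot Y) \to (Z \land W)) \land (Z \lor ((Z \lor \lnot Y) \to (Y \lor (Z \land \lnot Z))))): α-rule — add ((\lnot V \land \lnot Y) \to (Z \land W)), (Z \lor ((Z \lor \lnot Y) \to (Y \lor (Z \land \lnot Z)))).
((\lnot V \land \lnot Y) \to (Z \land W)): β-rule — branch into \lnot (\lnot V \land \lnot Y)  //  (Z \land W).
  branch 1 (add \lnot (\lnot V \land \lnot Y)):
    (Z \lor ((Z \lor \lnot Y) \to (Y \lor (Z \land \lnot Z)))): β-rule — branch into Z  //  ((Z \lor \lnot Y) \to (Y \lor (Z \land \lnot Z))).
      branch 1.1 (add Z):
        \lnot (\lnot V \land \lnot Y): β-rule — branch into \lnot \lnot V  //  \lnot \lnot Y.
          branch 1.1.1 (add \lnot \lnot V):
            ○ open, literals {V=T, Z=T}.
          branch 1.1.2 (add \lnot \lnot Y):
            ○ open, literals {Y=T, Z=T}.
      branch 1.2 (add ((Z \lor \lnot Y) \to (Y \lor (Z \land \lnot Z)))):
        \lnot (\lnot V \land \lnot Y): β-rule — branch into \lnot \lnot V  //  \lnot \lnot Y.
          branch 1.2.1 (add \lnot \lnot V):
            ((Z \lor \lnot Y) \to (Y \lor (Z \land \lnot Z))): β-rule — branch into \lnot (Z \lor \lnot Y)  //  (Y \lor (Z \land \lnot Z)).
              branch 1.2.1.1 (add \lnot (Z \lor \lnot Y)):
                \lnot (Z \lor \lnot Y): α-rule — add \lnot Z, \lnot \lnot Y.
                ○ open, literals {V=T, Y=T, Z=F}.
              branch 1.2.1.2 (add (Y \lor (Z \land \lnot Z))):
                (Y \lor (Z \land \lnot Z)): β-rule — branch into Y  //  (Z \land \lnot Z).
                  branch 1.2.1.2.1 (add Y):
                    ○ open, literals {V=T, Y=T}.
                  branch 1.2.1.2.2 (add (Z \land \lnot Z)):
                    (Z \land \lnot Z): α-rule — add Z, \lnot Z.
                    × closes — contains both Z and \lnot Z.
          branch 1.2.2 (add \lnot \lnot Y):
            ((Z \lor \lnot Y) \to (Y \lor (Z \land \lnot Z))): β-rule — branch into \lnot (Z \lor \lnot Y)  //  (Y \lor (Z \land \lnot Z)).
              branch 1.2.2.1 (add \lnot (Z \lor \lnot Y)):
                \lnot (Z \lor \lnot Y): α-rule — add \lnot Z, \lnot \lnot Y.
                ○ open, literals {Y=T, Z=F}.
              branch 1.2.2.2 (add (Y \lor (Z \land \lnot Z))):
                (Y \lor (Z \land \lnot Z)): β-rule — branch into Y  //  (Z \land \lnot Z).
                  branch 1.2.2.2.1 (add Y):
                    ○ open, literals {Y=T}.
                  branch 1.2.2.2.2 (add (Z \land \lnot Z)):
                    (Z \land \lnot Z): α-rule — add Z, \lnot Z.
                    × closes — contains both Z and \lnot Z.
  branch 2 (add (Z \land W)):
    (Z \land W): α-rule — add Z, W.
    (Z \lor ((Z \lor \lnot Y) \to (Y \lor (Z \land \lnot Z)))): β-rule — branch into Z  //  ((Z \lor \lnot Y) \to (Y \lor (Z \land \lnot Z))).
      branch 2.1 (add Z):
        ○ open, literals {W=T, Z=T}.
      branch 2.2 (add ((Z \lor \lnot Y) \to (Y \lor (Z \land \lnot Z)))):
        ((Z \lor \lnot Y) \to (Y \lor (Z \land \lnot Z))): β-rule — branch into \lnot (Z \lor \lnot Y)  //  (Y \lor (Z \land \lnot Z)).
          branch 2.2.1 (add \lnot (Z \lor \lnot Y)):
            \lnot (Z \lor \lnot Y): α-rule — add \lnot Z, \lnot \lnot Y.
            × closes — contains both Z and \lnot Z.
          branch 2.2.2 (add (Y \lor (Z \land \lnot Z))):
            (Y \lor (Z \land \lnot Z)): β-rule — branch into Y  //  (Z \land \lnot Z).
              branch 2.2.2.1 (add Y):
                ○ open, literals {W=T, Y=T, Z=T}.
              branch 2.2.2.2 (add (Z \land \lnot Z)):
                (Z \land \lnot Z): α-rule — add Z, \lnot Z.
                × closes — contains both Z and \lnot Z.
4 branches closed, 8 open.
An open branch gives a satisfying assignment: V=T, Z=T.

Satisfiable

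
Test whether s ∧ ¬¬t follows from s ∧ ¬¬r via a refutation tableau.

No

Initial set: {(s ∧ ¬¬r); ¬(s ∧ ¬¬t)}.
(s ∧ ¬¬r): α-rule — add s, ¬¬r.
¬¬r: drop double negation, giving r.
¬(s ∧ ¬¬t): β-rule — branch into ¬s  //  ¬¬¬t.
  branch 1 (add ¬s):
    × closes — contains both s and ¬s.
  branch 2 (add ¬¬¬t):
    ¬¬¬t: drop double negation, giving ¬t.
    ○ open, literals {r=1, s=1, t=0}.
1 branch closed, 1 open.
An open branch gives a countermodel: r=1, s=1, t=0 (unmentioned atoms arbitrary); the premises hold there but the conclusion fails.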